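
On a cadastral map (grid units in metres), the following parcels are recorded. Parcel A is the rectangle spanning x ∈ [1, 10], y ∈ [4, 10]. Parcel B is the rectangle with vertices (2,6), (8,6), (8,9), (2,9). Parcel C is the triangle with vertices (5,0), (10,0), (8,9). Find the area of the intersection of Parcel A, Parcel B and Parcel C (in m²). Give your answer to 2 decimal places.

1.50

The intersection is the polygon with vertices (8,6), (7,6), (8,9).
By the shoelace formula its area is 1.50.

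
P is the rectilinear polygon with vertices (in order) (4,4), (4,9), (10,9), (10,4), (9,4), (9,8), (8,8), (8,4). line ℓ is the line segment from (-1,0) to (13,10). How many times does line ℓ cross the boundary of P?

4

The segment meets the boundary at (10,7.857), (8,6.429), (9,7.143), (4.6,4).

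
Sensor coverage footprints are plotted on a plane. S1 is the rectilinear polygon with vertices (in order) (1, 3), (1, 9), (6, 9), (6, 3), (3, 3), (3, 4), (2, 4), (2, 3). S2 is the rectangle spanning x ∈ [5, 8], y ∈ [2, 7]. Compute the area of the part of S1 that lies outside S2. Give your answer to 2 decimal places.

|S1| = 29, |S1∩S2| = 4.
|S1 ∖ S2| = |S1| − |S1∩S2| = 29 − 4 = 25.00.

25.00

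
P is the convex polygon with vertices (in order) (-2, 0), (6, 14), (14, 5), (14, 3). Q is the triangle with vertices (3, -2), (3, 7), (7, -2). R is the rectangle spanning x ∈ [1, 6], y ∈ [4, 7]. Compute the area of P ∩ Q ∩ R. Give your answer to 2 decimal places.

2.00

The intersection is the polygon with vertices (3,7), (4.333,4), (3,4).
By the shoelace formula its area is 2.00.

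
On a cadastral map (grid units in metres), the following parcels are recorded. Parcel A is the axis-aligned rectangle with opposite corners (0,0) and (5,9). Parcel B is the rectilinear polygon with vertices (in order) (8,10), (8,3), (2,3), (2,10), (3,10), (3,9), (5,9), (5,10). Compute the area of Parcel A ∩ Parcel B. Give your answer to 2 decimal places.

18.00

The intersection is the polygon with vertices (5,3), (2,3), (2,9), (3,9), (5,9).
By the shoelace formula its area is 18.00.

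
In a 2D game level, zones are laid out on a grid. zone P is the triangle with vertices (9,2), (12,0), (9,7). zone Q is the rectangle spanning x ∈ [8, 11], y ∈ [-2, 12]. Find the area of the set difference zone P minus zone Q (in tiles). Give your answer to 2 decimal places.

0.83

|zone P| = 7.5, |zone P∩zone Q| = 6.6667.
|zone P ∖ zone Q| = |zone P| − |zone P∩zone Q| = 7.5 − 6.6667 = 0.83.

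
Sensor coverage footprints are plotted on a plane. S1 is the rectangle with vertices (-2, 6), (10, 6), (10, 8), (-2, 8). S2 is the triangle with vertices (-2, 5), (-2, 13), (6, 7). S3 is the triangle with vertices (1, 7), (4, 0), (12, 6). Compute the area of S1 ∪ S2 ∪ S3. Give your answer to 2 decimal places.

By inclusion–exclusion:
Individual areas: |S1| = 24, |S2| = 32, |S3| = 37.
|S1∩S2| = 13.3333.
|S1∩S3| = 5.1039.
|S2∩S3| = 1.9892.
|S1∩S2∩S3| = 1.9524.
|S1 ∪ S2 ∪ S3| = 93 − 20.4265 + 1.9524 = 74.53.

74.53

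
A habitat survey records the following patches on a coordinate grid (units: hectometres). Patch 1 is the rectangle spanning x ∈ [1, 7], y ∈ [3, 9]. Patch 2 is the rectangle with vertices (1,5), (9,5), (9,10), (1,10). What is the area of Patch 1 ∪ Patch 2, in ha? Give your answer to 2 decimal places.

By inclusion–exclusion:
Individual areas: |Patch 1| = 36, |Patch 2| = 40.
|Patch 1∩Patch 2|: x∈[1,7], y∈[5,9] → 6·4 = 24.
|Patch 1 ∪ Patch 2| = 76 − 24 = 52.00.

52.00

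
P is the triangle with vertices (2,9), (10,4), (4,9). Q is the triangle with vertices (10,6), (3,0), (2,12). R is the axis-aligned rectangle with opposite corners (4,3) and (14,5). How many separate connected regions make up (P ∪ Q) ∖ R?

(P ∪ Q) ∖ R is a single connected region.

1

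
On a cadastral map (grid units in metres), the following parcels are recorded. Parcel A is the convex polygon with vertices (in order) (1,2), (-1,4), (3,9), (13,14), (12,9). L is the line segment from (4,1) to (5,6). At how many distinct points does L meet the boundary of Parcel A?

The segment meets the boundary at (4.667,4.333).

1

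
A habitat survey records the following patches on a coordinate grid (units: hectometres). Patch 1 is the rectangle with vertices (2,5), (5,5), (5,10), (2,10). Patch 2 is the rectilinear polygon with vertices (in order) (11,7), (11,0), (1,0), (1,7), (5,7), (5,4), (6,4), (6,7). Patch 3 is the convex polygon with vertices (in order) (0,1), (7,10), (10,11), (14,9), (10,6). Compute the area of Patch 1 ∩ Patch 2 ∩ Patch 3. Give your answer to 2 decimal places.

2.22

The intersection is the polygon with vertices (3.111,5), (4.667,7), (5,7), (5,5).
By the shoelace formula its area is 2.22.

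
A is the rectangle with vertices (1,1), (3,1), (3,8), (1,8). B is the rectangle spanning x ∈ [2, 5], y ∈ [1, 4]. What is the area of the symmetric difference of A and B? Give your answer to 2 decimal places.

17.00

|A∩B|: x∈[2,3], y∈[1,4] → 1·3 = 3.
|A △ B| = |A| + |B| − 2·|A∩B| = 14 + 9 − 6 = 17.00.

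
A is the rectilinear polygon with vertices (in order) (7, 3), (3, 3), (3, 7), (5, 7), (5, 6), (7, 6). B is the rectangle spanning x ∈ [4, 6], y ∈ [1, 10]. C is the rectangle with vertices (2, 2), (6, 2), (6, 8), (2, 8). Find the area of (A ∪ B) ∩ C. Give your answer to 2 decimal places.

|A ∪ B| = 25.
|(A ∪ B) ∩ C| = 16.00.

16.00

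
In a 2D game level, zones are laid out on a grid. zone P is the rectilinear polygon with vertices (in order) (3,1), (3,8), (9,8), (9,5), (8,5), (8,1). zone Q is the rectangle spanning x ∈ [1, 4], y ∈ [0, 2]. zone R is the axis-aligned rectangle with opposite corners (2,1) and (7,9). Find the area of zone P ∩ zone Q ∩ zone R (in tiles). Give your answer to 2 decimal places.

The intersection is the polygon with vertices (4,2), (4,1), (3,1), (3,2).
By the shoelace formula its area is 1.00.

1.00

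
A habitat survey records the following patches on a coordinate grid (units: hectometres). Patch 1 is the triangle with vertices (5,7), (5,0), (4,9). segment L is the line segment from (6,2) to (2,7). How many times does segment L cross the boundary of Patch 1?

The segment meets the boundary at (4.581,3.774), (5,3.25).

2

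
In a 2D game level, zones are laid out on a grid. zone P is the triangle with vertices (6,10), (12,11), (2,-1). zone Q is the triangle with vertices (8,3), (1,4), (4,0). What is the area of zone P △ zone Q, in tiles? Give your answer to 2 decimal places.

|zone P| = 31, |zone Q| = 12.5, |zone P∩zone Q| = 3.6993.
|zone P △ zone Q| = |zone P| + |zone Q| − 2·|zone P∩zone Q| = 31 + 12.5 − 7.3987 = 36.10.

36.10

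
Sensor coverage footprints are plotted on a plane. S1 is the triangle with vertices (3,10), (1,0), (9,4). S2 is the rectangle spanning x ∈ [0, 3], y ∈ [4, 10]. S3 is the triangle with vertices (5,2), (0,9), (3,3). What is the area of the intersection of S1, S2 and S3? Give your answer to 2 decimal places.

The intersection is the polygon with vertices (3,4), (2.5,4), (2,5), (2.188,5.938), (3,4.8).
By the shoelace formula its area is 1.14.

1.14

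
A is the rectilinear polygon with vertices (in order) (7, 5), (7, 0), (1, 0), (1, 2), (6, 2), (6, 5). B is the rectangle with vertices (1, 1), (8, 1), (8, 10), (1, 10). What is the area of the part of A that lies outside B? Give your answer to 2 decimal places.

6.00

|A| = 15, |A∩B| = 9.
|A ∖ B| = |A| − |A∩B| = 15 − 9 = 6.00.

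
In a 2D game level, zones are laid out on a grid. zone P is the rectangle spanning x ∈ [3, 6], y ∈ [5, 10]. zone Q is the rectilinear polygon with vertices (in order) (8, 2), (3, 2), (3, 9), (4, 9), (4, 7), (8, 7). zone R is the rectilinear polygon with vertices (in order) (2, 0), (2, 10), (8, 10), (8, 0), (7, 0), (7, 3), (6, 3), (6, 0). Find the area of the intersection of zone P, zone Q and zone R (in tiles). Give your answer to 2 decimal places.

The intersection is the polygon with vertices (3,5), (3,9), (4,9), (4,7), (6,7), (6,5).
By the shoelace formula its area is 8.00.

8.00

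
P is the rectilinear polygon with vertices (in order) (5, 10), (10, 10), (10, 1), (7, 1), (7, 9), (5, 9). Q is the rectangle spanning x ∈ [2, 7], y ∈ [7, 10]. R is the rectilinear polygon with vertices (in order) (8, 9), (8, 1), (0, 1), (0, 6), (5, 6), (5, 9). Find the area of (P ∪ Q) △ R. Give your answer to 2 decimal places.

|P ∪ Q| = 42.
|(P ∪ Q) ∩ R| = 12.
|(P ∪ Q) △ R| = 42 + 49 − 24 = 67.00.

67.00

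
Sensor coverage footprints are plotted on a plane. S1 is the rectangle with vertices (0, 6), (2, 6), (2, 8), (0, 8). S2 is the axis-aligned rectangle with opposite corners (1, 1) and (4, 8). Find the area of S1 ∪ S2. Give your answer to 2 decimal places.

23.00

By inclusion–exclusion:
Individual areas: |S1| = 4, |S2| = 21.
|S1∩S2|: x∈[1,2], y∈[6,8] → 1·2 = 2.
|S1 ∪ S2| = 25 − 2 = 23.00.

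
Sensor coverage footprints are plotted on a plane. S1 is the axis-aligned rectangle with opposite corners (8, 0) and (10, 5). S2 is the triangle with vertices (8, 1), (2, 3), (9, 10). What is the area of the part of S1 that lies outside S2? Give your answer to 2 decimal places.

|S1| = 10, |S1∩S2| = 0.8889.
|S1 ∖ S2| = |S1| − |S1∩S2| = 10 − 0.8889 = 9.11.

9.11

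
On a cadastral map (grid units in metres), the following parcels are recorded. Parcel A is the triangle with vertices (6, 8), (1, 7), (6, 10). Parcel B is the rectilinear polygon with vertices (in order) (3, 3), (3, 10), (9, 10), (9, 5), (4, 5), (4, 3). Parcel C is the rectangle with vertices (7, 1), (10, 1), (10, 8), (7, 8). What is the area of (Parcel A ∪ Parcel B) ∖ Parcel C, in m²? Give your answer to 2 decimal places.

26.80

|Parcel A ∪ Parcel B| = 32.8.
|(Parcel A ∪ Parcel B) ∩ Parcel C| = 6.
|(Parcel A ∪ Parcel B) ∖ Parcel C| = 32.8 − 6 = 26.80.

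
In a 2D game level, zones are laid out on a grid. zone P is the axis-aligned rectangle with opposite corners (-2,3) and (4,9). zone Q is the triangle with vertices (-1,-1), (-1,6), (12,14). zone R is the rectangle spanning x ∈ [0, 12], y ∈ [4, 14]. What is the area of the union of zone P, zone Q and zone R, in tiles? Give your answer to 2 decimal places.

By inclusion–exclusion:
Individual areas: |zone P| = 36, |zone Q| = 45.5, |zone R| = 120.
|zone P∩zone Q| = 21.3311.
|zone P∩zone R|: x∈[0,4], y∈[4,9] → 4·5 = 20.
|zone Q∩zone R| = 32.359.
|zone P∩zone Q∩zone R| = 15.1234.
|zone P ∪ zone Q ∪ zone R| = 201.5 − 73.6901 + 15.1234 = 142.93.

142.93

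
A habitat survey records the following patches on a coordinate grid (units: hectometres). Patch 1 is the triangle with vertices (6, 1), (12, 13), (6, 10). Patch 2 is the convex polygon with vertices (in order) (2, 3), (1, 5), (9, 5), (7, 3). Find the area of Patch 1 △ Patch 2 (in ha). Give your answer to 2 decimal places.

|Patch 1| = 27, |Patch 2| = 13, |Patch 1∩Patch 2| = 3.
|Patch 1 △ Patch 2| = |Patch 1| + |Patch 2| − 2·|Patch 1∩Patch 2| = 27 + 13 − 6 = 34.00.

34.00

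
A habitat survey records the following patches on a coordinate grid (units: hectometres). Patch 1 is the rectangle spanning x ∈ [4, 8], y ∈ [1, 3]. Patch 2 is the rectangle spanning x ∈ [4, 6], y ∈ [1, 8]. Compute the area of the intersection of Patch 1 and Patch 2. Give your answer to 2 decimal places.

4.00

|Patch 1∩Patch 2|: x∈[4,6], y∈[1,3] → 2·2 = 4.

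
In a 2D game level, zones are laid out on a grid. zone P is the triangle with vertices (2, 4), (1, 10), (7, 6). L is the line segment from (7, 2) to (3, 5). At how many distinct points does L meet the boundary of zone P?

The segment meets the boundary at (3.522,4.609).

1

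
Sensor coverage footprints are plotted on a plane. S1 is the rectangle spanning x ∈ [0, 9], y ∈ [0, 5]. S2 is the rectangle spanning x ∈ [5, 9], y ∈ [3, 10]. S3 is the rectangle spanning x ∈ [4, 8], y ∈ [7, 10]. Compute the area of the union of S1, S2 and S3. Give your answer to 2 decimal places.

68.00

By inclusion–exclusion:
Individual areas: |S1| = 45, |S2| = 28, |S3| = 12.
|S1∩S2|: x∈[5,9], y∈[3,5] → 4·2 = 8.
|S1∩S3| = 0 (no overlap).
|S2∩S3|: x∈[5,8], y∈[7,10] → 3·3 = 9.
|S1∩S2∩S3| = 0.
|S1 ∪ S2 ∪ S3| = 85 − 17 + 0 = 68.00.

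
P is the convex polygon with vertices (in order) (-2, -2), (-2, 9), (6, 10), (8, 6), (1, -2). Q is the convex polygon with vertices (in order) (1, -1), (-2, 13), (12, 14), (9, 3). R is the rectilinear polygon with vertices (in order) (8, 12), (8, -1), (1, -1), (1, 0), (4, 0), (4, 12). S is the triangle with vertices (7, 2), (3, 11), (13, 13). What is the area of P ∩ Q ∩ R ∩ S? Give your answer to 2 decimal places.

12.99

The intersection is the polygon with vertices (6.158,3.895), (4,8.75), (4,9.75), (6,10), (8,6).
By the shoelace formula its area is 12.99.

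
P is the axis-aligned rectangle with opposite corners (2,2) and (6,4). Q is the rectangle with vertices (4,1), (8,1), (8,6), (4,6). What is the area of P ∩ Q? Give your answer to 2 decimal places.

4.00

|P∩Q|: x∈[4,6], y∈[2,4] → 2·2 = 4.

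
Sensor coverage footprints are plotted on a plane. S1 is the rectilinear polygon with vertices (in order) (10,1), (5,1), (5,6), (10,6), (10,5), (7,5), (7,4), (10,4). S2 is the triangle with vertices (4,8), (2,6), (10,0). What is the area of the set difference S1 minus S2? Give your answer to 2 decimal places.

|S1| = 22, |S1∩S2| = 6.8333.
|S1 ∖ S2| = |S1| − |S1∩S2| = 22 − 6.8333 = 15.17.

15.17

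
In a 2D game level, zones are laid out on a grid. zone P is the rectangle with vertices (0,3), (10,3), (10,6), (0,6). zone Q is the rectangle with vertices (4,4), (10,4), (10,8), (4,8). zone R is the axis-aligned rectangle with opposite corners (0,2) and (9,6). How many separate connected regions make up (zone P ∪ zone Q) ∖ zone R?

(zone P ∪ zone Q) ∖ zone R is a single connected region.

1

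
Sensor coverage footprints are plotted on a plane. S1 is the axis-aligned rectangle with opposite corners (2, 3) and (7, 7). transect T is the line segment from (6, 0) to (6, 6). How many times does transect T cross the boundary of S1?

1

The segment meets the boundary at (6,3).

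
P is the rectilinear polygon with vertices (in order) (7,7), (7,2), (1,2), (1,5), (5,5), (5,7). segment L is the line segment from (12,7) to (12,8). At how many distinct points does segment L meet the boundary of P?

The segment lies entirely outside P and never meets its boundary.

0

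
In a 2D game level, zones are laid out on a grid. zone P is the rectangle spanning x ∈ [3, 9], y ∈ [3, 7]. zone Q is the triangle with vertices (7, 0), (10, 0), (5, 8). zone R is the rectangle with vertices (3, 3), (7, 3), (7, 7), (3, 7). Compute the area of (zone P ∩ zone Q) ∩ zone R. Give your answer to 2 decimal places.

3.49

The region (zone P ∩ zone Q) ∩ zone R is the polygon with vertices (7,4.8), (7,3), (6.25,3), (5.25,7), (5.625,7).
By the shoelace formula its area is 3.49.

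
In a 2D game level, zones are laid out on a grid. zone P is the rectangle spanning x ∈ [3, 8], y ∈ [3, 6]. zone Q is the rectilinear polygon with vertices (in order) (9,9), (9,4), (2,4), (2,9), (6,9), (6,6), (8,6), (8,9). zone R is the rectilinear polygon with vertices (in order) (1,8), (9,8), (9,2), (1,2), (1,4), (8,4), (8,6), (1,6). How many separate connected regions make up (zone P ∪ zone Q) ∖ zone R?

3

(zone P ∪ zone Q) ∖ zone R splits into 3 disjoint pieces (area 12, area 4, area 1).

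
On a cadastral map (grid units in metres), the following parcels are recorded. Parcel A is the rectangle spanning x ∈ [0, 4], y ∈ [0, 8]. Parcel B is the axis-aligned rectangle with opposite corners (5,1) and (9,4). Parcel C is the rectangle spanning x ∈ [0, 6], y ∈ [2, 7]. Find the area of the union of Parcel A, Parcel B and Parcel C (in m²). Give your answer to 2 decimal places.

52.00

By inclusion–exclusion:
Individual areas: |Parcel A| = 32, |Parcel B| = 12, |Parcel C| = 30.
|Parcel A∩Parcel B| = 0 (no overlap).
|Parcel A∩Parcel C|: x∈[0,4], y∈[2,7] → 4·5 = 20.
|Parcel B∩Parcel C|: x∈[5,6], y∈[2,4] → 1·2 = 2.
|Parcel A∩Parcel B∩Parcel C| = 0.
|Parcel A ∪ Parcel B ∪ Parcel C| = 74 − 22 + 0 = 52.00.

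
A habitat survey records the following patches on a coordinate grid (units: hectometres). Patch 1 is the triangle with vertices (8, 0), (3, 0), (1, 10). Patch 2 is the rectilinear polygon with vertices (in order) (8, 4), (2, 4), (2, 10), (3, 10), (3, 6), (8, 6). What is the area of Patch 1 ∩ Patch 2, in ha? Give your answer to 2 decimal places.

The intersection is the polygon with vertices (2,5), (2,8.571), (3,7.143), (3,6), (3.8,6), (5.2,4), (2.2,4).
By the shoelace formula its area is 6.76.

6.76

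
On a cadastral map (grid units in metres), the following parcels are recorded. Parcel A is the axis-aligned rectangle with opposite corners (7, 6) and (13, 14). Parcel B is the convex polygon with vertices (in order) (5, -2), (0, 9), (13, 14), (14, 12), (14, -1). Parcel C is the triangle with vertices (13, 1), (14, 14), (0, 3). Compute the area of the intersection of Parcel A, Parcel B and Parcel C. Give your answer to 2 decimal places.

The intersection is the polygon with vertices (7,6), (7,8.5), (13,13.214), (13,6).
By the shoelace formula its area is 29.14.

29.14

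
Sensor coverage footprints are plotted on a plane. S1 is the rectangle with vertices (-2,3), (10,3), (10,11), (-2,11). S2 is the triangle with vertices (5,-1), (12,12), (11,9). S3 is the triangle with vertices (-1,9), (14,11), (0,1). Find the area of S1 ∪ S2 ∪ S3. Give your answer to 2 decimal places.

104.72

By inclusion–exclusion:
Individual areas: |S1| = 96, |S2| = 4, |S3| = 61.
|S1∩S2| = 1.8886.
|S1∩S3| = 53.3024.
|S2∩S3| = 1.0984.
|S1∩S2∩S3| = 0.0089.
|S1 ∪ S2 ∪ S3| = 161 − 56.2894 + 0.0089 = 104.72.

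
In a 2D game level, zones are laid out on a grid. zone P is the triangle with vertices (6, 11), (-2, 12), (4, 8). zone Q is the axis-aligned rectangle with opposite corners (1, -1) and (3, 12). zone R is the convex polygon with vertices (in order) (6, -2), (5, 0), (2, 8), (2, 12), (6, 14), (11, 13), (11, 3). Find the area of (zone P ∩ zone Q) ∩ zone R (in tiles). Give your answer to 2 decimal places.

2.44

The region (zone P ∩ zone Q) ∩ zone R is the polygon with vertices (3,8.667), (2,9.333), (2,11.5), (3,11.375).
By the shoelace formula its area is 2.44.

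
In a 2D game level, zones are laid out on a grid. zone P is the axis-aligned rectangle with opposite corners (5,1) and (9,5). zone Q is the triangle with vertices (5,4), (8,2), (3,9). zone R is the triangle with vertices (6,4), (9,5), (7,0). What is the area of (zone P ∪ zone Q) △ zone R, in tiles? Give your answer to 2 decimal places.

|zone P ∪ zone Q| = 18.7143.
|(zone P ∪ zone Q) ∩ zone R| = 6.175.
|(zone P ∪ zone Q) △ zone R| = 18.7143 + 6.5 − 12.35 = 12.86.

12.86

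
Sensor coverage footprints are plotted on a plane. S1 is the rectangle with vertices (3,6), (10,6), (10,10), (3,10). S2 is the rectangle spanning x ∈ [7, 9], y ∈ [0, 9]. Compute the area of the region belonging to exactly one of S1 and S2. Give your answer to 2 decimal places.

|S1∩S2|: x∈[7,9], y∈[6,9] → 2·3 = 6.
|S1 △ S2| = |S1| + |S2| − 2·|S1∩S2| = 28 + 18 − 12 = 34.00.

34.00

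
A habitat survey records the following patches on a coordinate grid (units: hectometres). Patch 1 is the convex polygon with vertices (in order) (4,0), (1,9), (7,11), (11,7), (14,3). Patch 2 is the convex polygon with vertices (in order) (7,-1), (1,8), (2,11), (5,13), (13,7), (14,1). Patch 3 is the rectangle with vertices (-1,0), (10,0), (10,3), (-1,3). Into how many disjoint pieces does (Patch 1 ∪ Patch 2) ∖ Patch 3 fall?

1

(Patch 1 ∪ Patch 2) ∖ Patch 3 is a single connected region.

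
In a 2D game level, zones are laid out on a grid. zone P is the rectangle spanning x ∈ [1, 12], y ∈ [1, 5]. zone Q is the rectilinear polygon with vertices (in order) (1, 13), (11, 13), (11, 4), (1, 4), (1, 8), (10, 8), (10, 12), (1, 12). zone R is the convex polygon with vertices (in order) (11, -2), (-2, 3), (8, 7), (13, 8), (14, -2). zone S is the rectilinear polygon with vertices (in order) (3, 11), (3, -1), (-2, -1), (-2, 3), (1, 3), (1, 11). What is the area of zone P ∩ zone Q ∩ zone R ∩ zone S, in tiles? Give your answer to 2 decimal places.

The intersection is the polygon with vertices (1,4), (1,4.2), (3,5), (3,4).
By the shoelace formula its area is 1.20.

1.20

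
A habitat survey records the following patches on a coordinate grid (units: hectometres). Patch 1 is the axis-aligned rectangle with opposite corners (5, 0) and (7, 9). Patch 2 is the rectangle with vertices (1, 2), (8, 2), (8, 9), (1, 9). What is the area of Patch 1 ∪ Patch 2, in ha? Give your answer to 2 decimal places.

By inclusion–exclusion:
Individual areas: |Patch 1| = 18, |Patch 2| = 49.
|Patch 1∩Patch 2|: x∈[5,7], y∈[2,9] → 2·7 = 14.
|Patch 1 ∪ Patch 2| = 67 − 14 = 53.00.

53.00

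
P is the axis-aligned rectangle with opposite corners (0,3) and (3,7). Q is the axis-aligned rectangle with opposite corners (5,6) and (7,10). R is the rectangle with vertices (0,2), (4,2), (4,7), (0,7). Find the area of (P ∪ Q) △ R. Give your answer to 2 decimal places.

|P ∪ Q| = 20.
|(P ∪ Q) ∩ R| = 12.
|(P ∪ Q) △ R| = 20 + 20 − 24 = 16.00.

16.00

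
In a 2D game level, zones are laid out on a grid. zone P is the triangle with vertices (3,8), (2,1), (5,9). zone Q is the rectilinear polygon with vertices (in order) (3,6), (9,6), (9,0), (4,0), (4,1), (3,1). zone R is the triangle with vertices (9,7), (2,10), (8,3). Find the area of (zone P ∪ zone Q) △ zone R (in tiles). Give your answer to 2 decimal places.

43.96

|zone P ∪ zone Q| = 40.4792.
|(zone P ∪ zone Q) ∩ zone R| = 6.0112.
|(zone P ∪ zone Q) △ zone R| = 40.4792 + 15.5 − 12.0223 = 43.96.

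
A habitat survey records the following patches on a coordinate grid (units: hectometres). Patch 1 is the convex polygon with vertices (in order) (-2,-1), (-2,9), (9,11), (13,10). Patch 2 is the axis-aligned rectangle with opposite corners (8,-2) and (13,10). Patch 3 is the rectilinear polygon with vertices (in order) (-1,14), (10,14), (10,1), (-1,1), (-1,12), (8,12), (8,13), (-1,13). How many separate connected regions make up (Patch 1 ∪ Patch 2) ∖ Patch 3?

(Patch 1 ∪ Patch 2) ∖ Patch 3 splits into 2 disjoint pieces (area 10.8182, area 43.125).

2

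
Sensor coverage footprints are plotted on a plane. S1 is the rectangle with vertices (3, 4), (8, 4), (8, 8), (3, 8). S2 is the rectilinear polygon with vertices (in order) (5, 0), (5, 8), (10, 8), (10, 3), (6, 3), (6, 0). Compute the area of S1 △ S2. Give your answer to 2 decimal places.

|S1| = 20, |S2| = 28, |S1∩S2| = 12.
|S1 △ S2| = |S1| + |S2| − 2·|S1∩S2| = 20 + 28 − 24 = 24.00.

24.00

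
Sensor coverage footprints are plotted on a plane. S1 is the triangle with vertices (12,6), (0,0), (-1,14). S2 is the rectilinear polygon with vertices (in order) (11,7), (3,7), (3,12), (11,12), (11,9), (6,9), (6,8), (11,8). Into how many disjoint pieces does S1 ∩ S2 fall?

S1 ∩ S2 is a single connected region.

1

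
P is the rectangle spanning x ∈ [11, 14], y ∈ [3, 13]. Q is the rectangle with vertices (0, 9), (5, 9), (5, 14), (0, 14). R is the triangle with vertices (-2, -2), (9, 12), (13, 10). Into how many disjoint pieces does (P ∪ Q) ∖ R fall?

2

(P ∪ Q) ∖ R splits into 2 disjoint pieces (area 27.4, area 25).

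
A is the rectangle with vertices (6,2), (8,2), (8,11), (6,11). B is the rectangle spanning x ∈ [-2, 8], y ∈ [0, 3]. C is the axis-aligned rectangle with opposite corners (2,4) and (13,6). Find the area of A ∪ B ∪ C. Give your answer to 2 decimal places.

By inclusion–exclusion:
Individual areas: |A| = 18, |B| = 30, |C| = 22.
|A∩B|: x∈[6,8], y∈[2,3] → 2·1 = 2.
|A∩C|: x∈[6,8], y∈[4,6] → 2·2 = 4.
|B∩C| = 0 (no overlap).
|A∩B∩C| = 0.
|A ∪ B ∪ C| = 70 − 6 + 0 = 64.00.

64.00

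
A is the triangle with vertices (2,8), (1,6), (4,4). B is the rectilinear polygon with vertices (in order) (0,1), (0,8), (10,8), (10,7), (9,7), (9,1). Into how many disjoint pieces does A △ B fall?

A △ B is a single connected region.

1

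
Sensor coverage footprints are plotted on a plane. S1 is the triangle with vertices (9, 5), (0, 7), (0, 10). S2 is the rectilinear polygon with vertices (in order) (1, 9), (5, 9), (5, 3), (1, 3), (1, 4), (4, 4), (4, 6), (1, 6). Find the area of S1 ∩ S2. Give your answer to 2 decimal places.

7.82

The intersection is the polygon with vertices (1,6.778), (1,9), (1.8,9), (5,7.222), (5,5.889).
By the shoelace formula its area is 7.82.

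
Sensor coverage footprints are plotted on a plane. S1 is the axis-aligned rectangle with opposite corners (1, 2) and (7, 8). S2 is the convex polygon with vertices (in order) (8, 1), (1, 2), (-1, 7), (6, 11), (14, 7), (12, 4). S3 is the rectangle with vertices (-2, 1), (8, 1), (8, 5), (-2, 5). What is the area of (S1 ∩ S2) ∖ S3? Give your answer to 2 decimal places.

18.00

|S1 ∩ S2| = 36.
|(S1 ∩ S2) ∩ S3| = 18.
|(S1 ∩ S2) ∖ S3| = 36 − 18 = 18.00.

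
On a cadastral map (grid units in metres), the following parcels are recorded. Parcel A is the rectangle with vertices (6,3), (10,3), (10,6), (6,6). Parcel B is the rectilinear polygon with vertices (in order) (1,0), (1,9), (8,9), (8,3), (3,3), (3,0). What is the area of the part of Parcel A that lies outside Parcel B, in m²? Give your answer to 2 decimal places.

6.00

|Parcel A| = 12, |Parcel A∩Parcel B| = 6.
|Parcel A ∖ Parcel B| = |Parcel A| − |Parcel A∩Parcel B| = 12 − 6 = 6.00.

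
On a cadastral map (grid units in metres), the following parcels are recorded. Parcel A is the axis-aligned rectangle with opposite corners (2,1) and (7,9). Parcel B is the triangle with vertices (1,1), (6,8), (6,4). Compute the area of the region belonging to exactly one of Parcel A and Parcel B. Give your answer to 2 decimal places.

|Parcel A| = 40, |Parcel B| = 10, |Parcel A∩Parcel B| = 9.6.
|Parcel A △ Parcel B| = |Parcel A| + |Parcel B| − 2·|Parcel A∩Parcel B| = 40 + 10 − 19.2 = 30.80.

30.80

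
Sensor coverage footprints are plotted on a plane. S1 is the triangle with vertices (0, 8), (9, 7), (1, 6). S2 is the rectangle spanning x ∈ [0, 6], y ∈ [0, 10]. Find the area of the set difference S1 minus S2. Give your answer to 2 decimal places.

|S1| = 8.5, |S1∩S2| = 7.4375.
|S1 ∖ S2| = |S1| − |S1∩S2| = 8.5 − 7.4375 = 1.06.

1.06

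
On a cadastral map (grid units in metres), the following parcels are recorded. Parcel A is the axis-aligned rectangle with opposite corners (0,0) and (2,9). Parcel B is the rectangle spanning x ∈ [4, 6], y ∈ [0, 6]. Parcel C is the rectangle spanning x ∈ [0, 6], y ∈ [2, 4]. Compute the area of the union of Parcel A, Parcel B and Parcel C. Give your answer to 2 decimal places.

34.00

By inclusion–exclusion:
Individual areas: |Parcel A| = 18, |Parcel B| = 12, |Parcel C| = 12.
|Parcel A∩Parcel B| = 0 (no overlap).
|Parcel A∩Parcel C|: x∈[0,2], y∈[2,4] → 2·2 = 4.
|Parcel B∩Parcel C|: x∈[4,6], y∈[2,4] → 2·2 = 4.
|Parcel A∩Parcel B∩Parcel C| = 0.
|Parcel A ∪ Parcel B ∪ Parcel C| = 42 − 8 + 0 = 34.00.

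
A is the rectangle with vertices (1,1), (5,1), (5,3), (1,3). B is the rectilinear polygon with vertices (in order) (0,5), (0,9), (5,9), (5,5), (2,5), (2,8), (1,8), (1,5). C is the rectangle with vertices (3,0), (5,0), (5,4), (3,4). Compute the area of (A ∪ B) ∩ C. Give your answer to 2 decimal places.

The region (A ∪ B) ∩ C is the polygon with vertices (5,1), (3,1), (3,3), (5,3).
By the shoelace formula its area is 4.00.

4.00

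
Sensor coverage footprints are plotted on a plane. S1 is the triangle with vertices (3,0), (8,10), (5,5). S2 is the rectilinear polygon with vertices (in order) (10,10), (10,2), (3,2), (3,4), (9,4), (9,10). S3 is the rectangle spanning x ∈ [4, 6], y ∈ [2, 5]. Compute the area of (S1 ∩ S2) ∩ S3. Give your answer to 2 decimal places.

The region (S1 ∩ S2) ∩ S3 is the polygon with vertices (4.6,4), (5,4), (4,2), (4,2.5).
By the shoelace formula its area is 0.55.

0.55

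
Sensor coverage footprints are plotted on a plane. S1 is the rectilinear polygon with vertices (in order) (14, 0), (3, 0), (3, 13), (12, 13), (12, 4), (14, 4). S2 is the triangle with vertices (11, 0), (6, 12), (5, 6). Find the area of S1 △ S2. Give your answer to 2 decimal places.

|S1| = 125, |S2| = 21, |S1∩S2| = 21.
|S1 △ S2| = |S1| + |S2| − 2·|S1∩S2| = 125 + 21 − 42 = 104.00.

104.00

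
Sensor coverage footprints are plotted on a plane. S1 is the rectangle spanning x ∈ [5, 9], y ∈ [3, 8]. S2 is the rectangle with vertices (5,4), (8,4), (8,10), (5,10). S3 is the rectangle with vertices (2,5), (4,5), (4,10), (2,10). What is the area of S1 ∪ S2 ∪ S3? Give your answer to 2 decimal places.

36.00

By inclusion–exclusion:
Individual areas: |S1| = 20, |S2| = 18, |S3| = 10.
|S1∩S2|: x∈[5,8], y∈[4,8] → 3·4 = 12.
|S1∩S3| = 0 (no overlap).
|S2∩S3| = 0 (no overlap).
|S1∩S2∩S3| = 0.
|S1 ∪ S2 ∪ S3| = 48 − 12 + 0 = 36.00.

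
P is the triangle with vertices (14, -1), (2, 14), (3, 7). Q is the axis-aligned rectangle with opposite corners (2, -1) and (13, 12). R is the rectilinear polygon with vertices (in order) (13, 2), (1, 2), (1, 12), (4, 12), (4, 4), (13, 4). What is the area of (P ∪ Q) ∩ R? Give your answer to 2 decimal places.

The region (P ∪ Q) ∩ R is the polygon with vertices (2,12), (2.286,12), (3.6,12), (4,12), (4,4), (13,4), (13,2), (2,2).
By the shoelace formula its area is 38.00.

38.00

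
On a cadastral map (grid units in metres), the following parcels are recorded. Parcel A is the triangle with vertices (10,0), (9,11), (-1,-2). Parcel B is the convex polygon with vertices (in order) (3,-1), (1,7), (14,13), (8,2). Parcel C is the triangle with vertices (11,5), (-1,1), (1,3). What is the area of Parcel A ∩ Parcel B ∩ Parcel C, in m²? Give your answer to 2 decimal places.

The intersection is the polygon with vertices (9.333,4.444), (2.231,2.077), (2.208,2.17), (3.182,3.436), (9.469,4.694).
By the shoelace formula its area is 4.46.

4.46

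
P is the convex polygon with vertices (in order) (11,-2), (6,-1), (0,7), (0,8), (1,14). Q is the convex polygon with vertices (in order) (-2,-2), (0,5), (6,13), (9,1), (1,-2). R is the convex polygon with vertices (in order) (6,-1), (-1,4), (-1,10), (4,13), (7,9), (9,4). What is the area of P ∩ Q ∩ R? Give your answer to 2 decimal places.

The intersection is the polygon with vertices (3.614,9.818), (8.143,2.571), (6.677,0.129), (5.488,-0.317), (0.75,6).
By the shoelace formula its area is 35.38.

35.38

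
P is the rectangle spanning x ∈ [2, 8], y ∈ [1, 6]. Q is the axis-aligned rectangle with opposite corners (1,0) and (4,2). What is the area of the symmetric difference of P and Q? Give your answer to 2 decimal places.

|P∩Q|: x∈[2,4], y∈[1,2] → 2·1 = 2.
|P △ Q| = |P| + |Q| − 2·|P∩Q| = 30 + 6 − 4 = 32.00.

32.00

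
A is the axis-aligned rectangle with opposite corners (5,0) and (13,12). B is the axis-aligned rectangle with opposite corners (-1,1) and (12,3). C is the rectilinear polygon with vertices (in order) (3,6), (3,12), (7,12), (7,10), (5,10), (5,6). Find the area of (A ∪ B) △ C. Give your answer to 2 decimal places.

|A ∪ B| = 108.
|(A ∪ B) ∩ C| = 4.
|(A ∪ B) △ C| = 108 + 16 − 8 = 116.00.

116.00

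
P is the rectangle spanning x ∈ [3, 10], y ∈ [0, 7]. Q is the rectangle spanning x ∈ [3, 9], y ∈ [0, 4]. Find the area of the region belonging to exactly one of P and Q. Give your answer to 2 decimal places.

|P∩Q|: x∈[3,9], y∈[0,4] → 6·4 = 24.
|P △ Q| = |P| + |Q| − 2·|P∩Q| = 49 + 24 − 48 = 25.00.

25.00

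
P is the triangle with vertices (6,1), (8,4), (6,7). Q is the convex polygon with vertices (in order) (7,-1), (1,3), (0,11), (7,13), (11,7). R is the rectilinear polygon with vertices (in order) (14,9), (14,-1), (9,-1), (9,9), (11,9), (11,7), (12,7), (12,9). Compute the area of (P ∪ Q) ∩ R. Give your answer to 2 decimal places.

6.67

The region (P ∪ Q) ∩ R is the polygon with vertices (11,7), (9,3), (9,9), (9.667,9).
By the shoelace formula its area is 6.67.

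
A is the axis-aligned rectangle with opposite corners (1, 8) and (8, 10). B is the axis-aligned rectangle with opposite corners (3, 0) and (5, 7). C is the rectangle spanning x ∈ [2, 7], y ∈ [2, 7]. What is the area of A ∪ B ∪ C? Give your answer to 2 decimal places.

43.00

By inclusion–exclusion:
Individual areas: |A| = 14, |B| = 14, |C| = 25.
|A∩B| = 0 (no overlap).
|A∩C| = 0 (no overlap).
|B∩C|: x∈[3,5], y∈[2,7] → 2·5 = 10.
|A∩B∩C| = 0.
|A ∪ B ∪ C| = 53 − 10 + 0 = 43.00.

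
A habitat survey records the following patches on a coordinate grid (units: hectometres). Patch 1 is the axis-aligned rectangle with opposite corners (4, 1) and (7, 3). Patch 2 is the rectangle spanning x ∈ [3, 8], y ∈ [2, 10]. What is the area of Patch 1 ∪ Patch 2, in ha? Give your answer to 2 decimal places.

43.00

By inclusion–exclusion:
Individual areas: |Patch 1| = 6, |Patch 2| = 40.
|Patch 1∩Patch 2|: x∈[4,7], y∈[2,3] → 3·1 = 3.
|Patch 1 ∪ Patch 2| = 46 − 3 = 43.00.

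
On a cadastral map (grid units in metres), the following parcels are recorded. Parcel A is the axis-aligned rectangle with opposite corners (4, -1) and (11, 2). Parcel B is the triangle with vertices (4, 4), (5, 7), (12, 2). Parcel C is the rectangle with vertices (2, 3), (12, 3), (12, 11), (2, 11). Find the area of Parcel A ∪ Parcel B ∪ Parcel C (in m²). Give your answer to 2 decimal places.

102.30

By inclusion–exclusion:
Individual areas: |Parcel A| = 21, |Parcel B| = 13, |Parcel C| = 80.
|Parcel A∩Parcel B| = 0.
|Parcel A∩Parcel C| = 0 (no overlap).
|Parcel B∩Parcel C| = 11.7.
|Parcel A∩Parcel B∩Parcel C| = 0.
|Parcel A ∪ Parcel B ∪ Parcel C| = 114 − 11.7 + 0 = 102.30.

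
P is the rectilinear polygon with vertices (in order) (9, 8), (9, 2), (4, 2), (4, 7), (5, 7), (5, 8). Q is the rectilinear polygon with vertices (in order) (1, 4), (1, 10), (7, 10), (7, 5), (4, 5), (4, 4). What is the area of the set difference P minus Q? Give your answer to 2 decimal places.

21.00

|P| = 29, |P∩Q| = 8.
|P ∖ Q| = |P| − |P∩Q| = 29 − 8 = 21.00.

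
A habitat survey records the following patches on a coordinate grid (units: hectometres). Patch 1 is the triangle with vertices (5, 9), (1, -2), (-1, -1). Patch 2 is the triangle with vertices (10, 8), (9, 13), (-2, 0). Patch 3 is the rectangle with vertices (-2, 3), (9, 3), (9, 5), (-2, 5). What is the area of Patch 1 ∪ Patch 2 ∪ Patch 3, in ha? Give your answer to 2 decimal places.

59.22

By inclusion–exclusion:
Individual areas: |Patch 1| = 13, |Patch 2| = 34, |Patch 3| = 22.
|Patch 1∩Patch 2| = 4.5054.
|Patch 1∩Patch 3| = 2.3636.
|Patch 2∩Patch 3| = 5.2308.
|Patch 1∩Patch 2∩Patch 3| = 2.3191.
|Patch 1 ∪ Patch 2 ∪ Patch 3| = 69 − 12.0998 + 2.3191 = 59.22.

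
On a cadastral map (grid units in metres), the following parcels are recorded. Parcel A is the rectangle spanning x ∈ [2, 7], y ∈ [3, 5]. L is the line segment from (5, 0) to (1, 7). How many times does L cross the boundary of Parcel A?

2

The segment meets the boundary at (2.143,5), (3.286,3).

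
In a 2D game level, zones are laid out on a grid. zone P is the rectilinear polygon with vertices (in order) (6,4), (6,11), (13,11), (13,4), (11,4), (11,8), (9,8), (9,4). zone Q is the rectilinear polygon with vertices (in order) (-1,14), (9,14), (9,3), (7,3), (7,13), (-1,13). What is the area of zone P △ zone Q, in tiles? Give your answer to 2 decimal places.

|zone P| = 41, |zone Q| = 30, |zone P∩zone Q| = 14.
|zone P △ zone Q| = |zone P| + |zone Q| − 2·|zone P∩zone Q| = 41 + 30 − 28 = 43.00.

43.00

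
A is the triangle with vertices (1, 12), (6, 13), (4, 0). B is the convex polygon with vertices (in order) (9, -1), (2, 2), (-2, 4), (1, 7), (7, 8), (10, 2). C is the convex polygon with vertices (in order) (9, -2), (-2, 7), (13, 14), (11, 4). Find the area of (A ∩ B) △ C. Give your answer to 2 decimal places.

|A ∩ B| = 10.9137.
|(A ∩ B) ∩ C| = 10.2051.
|(A ∩ B) △ C| = 10.9137 + 110 − 20.4102 = 100.50.

100.50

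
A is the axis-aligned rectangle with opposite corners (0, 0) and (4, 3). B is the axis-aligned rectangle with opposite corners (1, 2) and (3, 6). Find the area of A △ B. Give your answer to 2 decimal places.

16.00

|A∩B|: x∈[1,3], y∈[2,3] → 2·1 = 2.
|A △ B| = |A| + |B| − 2·|A∩B| = 12 + 8 − 4 = 16.00.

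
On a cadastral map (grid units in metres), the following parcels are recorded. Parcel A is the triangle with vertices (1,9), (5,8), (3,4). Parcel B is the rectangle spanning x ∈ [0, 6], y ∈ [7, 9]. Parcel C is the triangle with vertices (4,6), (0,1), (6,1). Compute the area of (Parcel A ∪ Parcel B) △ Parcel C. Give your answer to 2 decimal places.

|Parcel A ∪ Parcel B| = 16.05.
|(Parcel A ∪ Parcel B) ∩ Parcel C| = 0.45.
|(Parcel A ∪ Parcel B) △ Parcel C| = 16.05 + 15 − 0.9 = 30.15.

30.15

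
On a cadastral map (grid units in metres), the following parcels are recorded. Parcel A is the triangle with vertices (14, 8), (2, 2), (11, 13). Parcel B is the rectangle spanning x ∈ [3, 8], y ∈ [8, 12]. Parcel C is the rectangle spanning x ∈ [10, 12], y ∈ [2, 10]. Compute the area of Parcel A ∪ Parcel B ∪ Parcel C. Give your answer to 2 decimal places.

67.27

By inclusion–exclusion:
Individual areas: |Parcel A| = 39, |Parcel B| = 20, |Parcel C| = 16.
|Parcel A∩Parcel B| = 0.7273.
|Parcel A∩Parcel C| = 7.
|Parcel B∩Parcel C| = 0 (no overlap).
|Parcel A∩Parcel B∩Parcel C| = 0.
|Parcel A ∪ Parcel B ∪ Parcel C| = 75 − 7.7273 + 0 = 67.27.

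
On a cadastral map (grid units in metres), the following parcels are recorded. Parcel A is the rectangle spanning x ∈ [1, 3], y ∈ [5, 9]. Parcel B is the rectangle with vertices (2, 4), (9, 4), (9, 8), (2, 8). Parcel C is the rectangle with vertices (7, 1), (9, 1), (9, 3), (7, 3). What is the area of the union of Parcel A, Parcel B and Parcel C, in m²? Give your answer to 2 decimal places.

By inclusion–exclusion:
Individual areas: |Parcel A| = 8, |Parcel B| = 28, |Parcel C| = 4.
|Parcel A∩Parcel B|: x∈[2,3], y∈[5,8] → 1·3 = 3.
|Parcel A∩Parcel C| = 0 (no overlap).
|Parcel B∩Parcel C| = 0 (no overlap).
|Parcel A∩Parcel B∩Parcel C| = 0.
|Parcel A ∪ Parcel B ∪ Parcel C| = 40 − 3 + 0 = 37.00.

37.00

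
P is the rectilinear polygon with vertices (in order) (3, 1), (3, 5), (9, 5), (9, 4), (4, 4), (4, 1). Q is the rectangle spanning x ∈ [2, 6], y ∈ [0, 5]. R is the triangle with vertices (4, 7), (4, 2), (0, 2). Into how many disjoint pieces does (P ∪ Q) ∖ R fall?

2

(P ∪ Q) ∖ R splits into 2 disjoint pieces (area 17, area 0.1).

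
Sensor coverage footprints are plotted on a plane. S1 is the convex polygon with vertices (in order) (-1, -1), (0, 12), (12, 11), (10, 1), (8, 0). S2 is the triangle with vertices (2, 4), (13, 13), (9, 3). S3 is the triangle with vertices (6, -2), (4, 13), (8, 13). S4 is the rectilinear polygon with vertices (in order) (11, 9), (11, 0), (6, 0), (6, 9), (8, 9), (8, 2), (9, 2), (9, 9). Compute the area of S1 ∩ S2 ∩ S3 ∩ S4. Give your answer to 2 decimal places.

The intersection is the polygon with vertices (7.388,8.408), (6.71,3.327), (6,3.429), (6,7.273).
By the shoelace formula its area is 4.51.

4.51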